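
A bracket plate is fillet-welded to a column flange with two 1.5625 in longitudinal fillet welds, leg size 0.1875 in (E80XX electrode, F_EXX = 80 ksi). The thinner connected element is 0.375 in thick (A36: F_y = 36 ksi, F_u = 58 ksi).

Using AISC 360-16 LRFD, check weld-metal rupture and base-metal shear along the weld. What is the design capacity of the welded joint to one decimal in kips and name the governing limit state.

Weld metal: throat = 0.707×0.1875 = 0.13256 in, L = 2×1.5625 = 3.125 in. φR_n = 0.75 × 0.6 × 80 × 0.13256 × 3.125 = 14.9 kips.
Base metal shear (0.375 in plate): yield φR_n = 1.0×0.6×36×0.375×3.125 = 25.3 kips; rupture φR_n = 0.75×0.6×58×0.375×3.125 = 30.6 kips; take 25.3 kips (yield).
Governing: min(14.9, 25.3) = 14.9 kips → weld metal.

14.9 kips (weld metal governs)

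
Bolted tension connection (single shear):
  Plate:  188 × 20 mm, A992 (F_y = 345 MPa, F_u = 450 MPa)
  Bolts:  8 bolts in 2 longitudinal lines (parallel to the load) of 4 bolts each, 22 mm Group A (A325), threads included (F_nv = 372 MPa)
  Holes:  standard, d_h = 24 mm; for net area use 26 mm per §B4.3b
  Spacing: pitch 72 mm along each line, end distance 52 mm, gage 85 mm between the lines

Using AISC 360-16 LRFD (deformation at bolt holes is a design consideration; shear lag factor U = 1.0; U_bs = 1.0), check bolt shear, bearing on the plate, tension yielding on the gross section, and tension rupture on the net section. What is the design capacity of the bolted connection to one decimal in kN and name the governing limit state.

Bolt shear: A_b = π(22)²/4 = 380.13 mm². φR_n = 0.75 × 372 × 380.13 × 8 × 1 = 848.5 kN.
Bearing (20 mm plate, F_u = 450 MPa): end bolts L_c = 52 − 24/2 = 40, R_n = min(1.2×40×20×450, 2.4×22×20×450) = 432 kN/bolt; interior L_c = 72 − 24 = 48, R_n = 475.2 kN/bolt. φR_n = 0.75 × (2×432 + 6×475.2) = 2786.4 kN.
Tension yield (gross): A_g = 188×20 = 3760 mm². φR_n = 0.90 × 345 × 3760 = 1167.5 kN.
Tension rupture (net): A_n = (188 − 2×26)×20 = 2720 mm² (U = 1.0, A_e = A_n). φR_n = 0.75 × 450 × 2720 = 918.0 kN.
Governing: min(848.5, 2786.4, 1167.5, 918.0) = 848.5 kN → bolt shear.

848.5 kN (bolt shear governs)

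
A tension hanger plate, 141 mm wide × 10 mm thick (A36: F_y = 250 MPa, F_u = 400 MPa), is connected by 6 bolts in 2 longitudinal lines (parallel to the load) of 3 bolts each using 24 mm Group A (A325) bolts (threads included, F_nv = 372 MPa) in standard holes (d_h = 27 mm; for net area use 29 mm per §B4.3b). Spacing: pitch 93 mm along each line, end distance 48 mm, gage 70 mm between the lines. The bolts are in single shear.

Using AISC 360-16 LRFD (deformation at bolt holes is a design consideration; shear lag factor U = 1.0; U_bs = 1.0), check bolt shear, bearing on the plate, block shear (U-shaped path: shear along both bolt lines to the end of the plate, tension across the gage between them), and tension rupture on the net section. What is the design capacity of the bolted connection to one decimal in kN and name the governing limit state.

Bolt shear: A_b = π(24)²/4 = 452.39 mm². φR_n = 0.75 × 372 × 452.39 × 6 × 1 = 757.3 kN.
Bearing (10 mm plate, F_u = 400 MPa): end bolts L_c = 48 − 27/2 = 34.5, R_n = min(1.2×34.5×10×400, 2.4×24×10×400) = 165.6 kN/bolt; interior L_c = 93 − 27 = 66, R_n = 230.4 kN/bolt. φR_n = 0.75 × (2×165.6 + 4×230.4) = 939.6 kN.
Block shear: shear path 2×[48+2×93] = 2×234 mm, A_gv = 4680, A_nv = 2×(234 − 2.5×29)×10 = 3230 mm²; tension across gage: (70 − 1×29)×10 = 410 mm². R_n = min(0.6×400×3230, 0.6×250×4680) + 1.0×400×410 = min(775.2, 702) + 164 = 866 kN. φR_n = 0.75 × 866 = 649.5 kN.
Tension rupture (net): A_n = (141 − 2×29)×10 = 830 mm² (U = 1.0, A_e = A_n). φR_n = 0.75 × 400 × 830 = 249.0 kN.
Governing: min(757.3, 939.6, 649.5, 249.0) = 249.0 kN → net-section rupture.

249.0 kN (net-section rupture governs)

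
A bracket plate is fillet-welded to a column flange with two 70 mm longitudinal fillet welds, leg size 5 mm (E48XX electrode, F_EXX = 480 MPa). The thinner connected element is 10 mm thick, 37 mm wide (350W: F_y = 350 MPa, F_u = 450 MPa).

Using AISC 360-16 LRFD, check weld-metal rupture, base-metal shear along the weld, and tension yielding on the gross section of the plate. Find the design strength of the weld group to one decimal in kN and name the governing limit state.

106.9 kN (weld metal governs)

Weld metal: throat = 0.707×5 = 3.535 mm, L = 2×70 = 140 mm. φR_n = 0.75 × 0.6 × 480 × 3.535 × 140 = 106.9 kN.
Base metal shear (10 mm plate): yield φR_n = 1.0×0.6×350×10×140 = 294.0 kN; rupture φR_n = 0.75×0.6×450×10×140 = 283.5 kN; take 283.5 kN (rupture).
Tension yield (gross): A_g = 37×10 = 370 mm². φR_n = 0.90 × 350 × 370 = 116.6 kN.
Governing: min(106.9, 283.5, 116.6) = 106.9 kN → weld metal.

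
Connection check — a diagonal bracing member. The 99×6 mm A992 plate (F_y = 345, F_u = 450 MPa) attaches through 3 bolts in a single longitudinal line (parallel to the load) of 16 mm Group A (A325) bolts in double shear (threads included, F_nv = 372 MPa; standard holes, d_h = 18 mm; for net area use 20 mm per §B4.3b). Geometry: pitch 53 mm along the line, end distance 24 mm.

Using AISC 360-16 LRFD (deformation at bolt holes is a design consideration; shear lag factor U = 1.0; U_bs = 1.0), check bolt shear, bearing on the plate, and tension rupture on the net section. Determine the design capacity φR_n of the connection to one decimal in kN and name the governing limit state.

Bolt shear: A_b = π(16)²/4 = 201.06 mm². φR_n = 0.75 × 372 × 201.06 × 3 × 2 = 336.6 kN.
Bearing (6 mm plate, F_u = 450 MPa): end bolts L_c = 24 − 18/2 = 15, R_n = min(1.2×15×6×450, 2.4×16×6×450) = 48.6 kN/bolt; interior L_c = 53 − 18 = 35, R_n = 103.68 kN/bolt. φR_n = 0.75 × (1×48.6 + 2×103.68) = 192.0 kN.
Tension rupture (net): A_n = (99 − 1×20)×6 = 474 mm² (U = 1.0, A_e = A_n). φR_n = 0.75 × 450 × 474 = 160.0 kN.
Governing: min(336.6, 192.0, 160.0) = 160.0 kN → net-section rupture.

160.0 kN (net-section rupture governs)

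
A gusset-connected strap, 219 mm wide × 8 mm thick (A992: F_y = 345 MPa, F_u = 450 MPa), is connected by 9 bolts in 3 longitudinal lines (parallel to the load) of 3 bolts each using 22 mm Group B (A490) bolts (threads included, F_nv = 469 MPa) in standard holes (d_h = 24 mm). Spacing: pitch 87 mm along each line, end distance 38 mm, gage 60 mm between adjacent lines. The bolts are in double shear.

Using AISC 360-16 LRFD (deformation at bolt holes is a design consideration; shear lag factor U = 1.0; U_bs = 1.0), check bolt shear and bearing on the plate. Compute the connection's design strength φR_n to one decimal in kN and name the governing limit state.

1108.1 kN (bearing governs)

Bolt shear: A_b = π(22)²/4 = 380.13 mm². φR_n = 0.75 × 469 × 380.13 × 9 × 2 = 2406.8 kN.
Bearing (8 mm plate, F_u = 450 MPa): end bolts L_c = 38 − 24/2 = 26, R_n = min(1.2×26×8×450, 2.4×22×8×450) = 112.32 kN/bolt; interior L_c = 87 − 24 = 63, R_n = 190.08 kN/bolt. φR_n = 0.75 × (3×112.32 + 6×190.08) = 1108.1 kN.
Governing: min(2406.8, 1108.1) = 1108.1 kN → bearing.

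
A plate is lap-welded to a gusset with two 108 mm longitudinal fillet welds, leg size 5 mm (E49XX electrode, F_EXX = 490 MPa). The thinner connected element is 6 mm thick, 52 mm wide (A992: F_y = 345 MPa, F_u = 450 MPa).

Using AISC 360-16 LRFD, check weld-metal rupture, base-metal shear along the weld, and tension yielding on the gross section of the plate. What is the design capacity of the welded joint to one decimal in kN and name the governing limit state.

Weld metal: throat = 0.707×5 = 3.535 mm, L = 2×108 = 216 mm. φR_n = 0.75 × 0.6 × 490 × 3.535 × 216 = 168.4 kN.
Base metal shear (6 mm plate): yield φR_n = 1.0×0.6×345×6×216 = 268.3 kN; rupture φR_n = 0.75×0.6×450×6×216 = 262.4 kN; take 262.4 kN (rupture).
Tension yield (gross): A_g = 52×6 = 312 mm². φR_n = 0.90 × 345 × 312 = 96.9 kN.
Governing: min(168.4, 262.4, 96.9) = 96.9 kN → gross-section yield.

96.9 kN (gross-section yield governs)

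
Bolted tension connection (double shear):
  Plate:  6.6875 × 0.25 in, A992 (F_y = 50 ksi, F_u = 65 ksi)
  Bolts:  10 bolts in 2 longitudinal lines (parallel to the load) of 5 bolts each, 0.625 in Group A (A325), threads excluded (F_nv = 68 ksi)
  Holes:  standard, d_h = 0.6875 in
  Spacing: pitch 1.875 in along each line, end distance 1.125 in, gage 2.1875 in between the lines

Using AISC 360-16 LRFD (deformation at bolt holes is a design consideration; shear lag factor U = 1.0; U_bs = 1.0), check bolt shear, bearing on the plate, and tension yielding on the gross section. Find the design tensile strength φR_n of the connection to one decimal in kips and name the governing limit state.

75.2 kips (gross-section yield governs)

Bolt shear: A_b = π(0.625)²/4 = 0.3068 in². φR_n = 0.75 × 68 × 0.3068 × 10 × 2 = 312.9 kips.
Bearing (0.25 in plate, F_u = 65 ksi): end bolts L_c = 1.125 − 0.6875/2 = 0.78125, R_n = min(1.2×0.78125×0.25×65, 2.4×0.625×0.25×65) = 15.234 kips/bolt; interior L_c = 1.875 − 0.6875 = 1.1875, R_n = 23.156 kips/bolt. φR_n = 0.75 × (2×15.234 + 8×23.156) = 161.8 kips.
Tension yield (gross): A_g = 6.6875×0.25 = 1.6719 in². φR_n = 0.90 × 50 × 1.6719 = 75.2 kips.
Governing: min(312.9, 161.8, 75.2) = 75.2 kips → gross-section yield.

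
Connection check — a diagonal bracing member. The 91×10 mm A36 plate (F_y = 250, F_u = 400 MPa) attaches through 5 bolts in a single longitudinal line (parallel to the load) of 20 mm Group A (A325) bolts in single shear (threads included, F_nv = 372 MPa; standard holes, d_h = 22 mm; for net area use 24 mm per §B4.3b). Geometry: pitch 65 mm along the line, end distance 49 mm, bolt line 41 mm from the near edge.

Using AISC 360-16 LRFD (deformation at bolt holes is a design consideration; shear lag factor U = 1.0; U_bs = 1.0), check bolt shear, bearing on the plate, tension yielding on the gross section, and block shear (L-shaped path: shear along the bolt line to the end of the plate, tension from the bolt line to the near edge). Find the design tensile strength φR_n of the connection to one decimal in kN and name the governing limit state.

204.8 kN (gross-section yield governs)

Bolt shear: A_b = π(20)²/4 = 314.16 mm². φR_n = 0.75 × 372 × 314.16 × 5 × 1 = 438.3 kN.
Bearing (10 mm plate, F_u = 400 MPa): end bolts L_c = 49 − 22/2 = 38, R_n = min(1.2×38×10×400, 2.4×20×10×400) = 182.4 kN/bolt; interior L_c = 65 − 22 = 43, R_n = 192 kN/bolt. φR_n = 0.75 × (1×182.4 + 4×192) = 712.8 kN.
Tension yield (gross): A_g = 91×10 = 910 mm². φR_n = 0.90 × 250 × 910 = 204.8 kN.
Block shear: shear path 1×[49+4×65] = 1×309 mm, A_gv = 3090, A_nv = 1×(309 − 4.5×24)×10 = 2010 mm²; tension to near edge: (41 − 0.5×24)×10 = 290 mm². R_n = min(0.6×400×2010, 0.6×250×3090) + 1.0×400×290 = min(482.4, 463.5) + 116 = 579.5 kN. φR_n = 0.75 × 579.5 = 434.6 kN.
Governing: min(438.3, 712.8, 204.8, 434.6) = 204.8 kN → gross-section yield.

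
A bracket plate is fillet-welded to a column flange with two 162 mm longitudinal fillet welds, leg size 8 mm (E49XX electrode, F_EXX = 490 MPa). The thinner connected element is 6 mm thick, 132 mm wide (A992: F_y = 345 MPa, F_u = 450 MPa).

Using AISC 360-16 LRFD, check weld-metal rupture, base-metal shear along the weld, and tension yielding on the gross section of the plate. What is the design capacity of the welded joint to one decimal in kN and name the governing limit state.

245.9 kN (gross-section yield governs)

Weld metal: throat = 0.707×8 = 5.656 mm, L = 2×162 = 324 mm. φR_n = 0.75 × 0.6 × 490 × 5.656 × 324 = 404.1 kN.
Base metal shear (6 mm plate): yield φR_n = 1.0×0.6×345×6×324 = 402.4 kN; rupture φR_n = 0.75×0.6×450×6×324 = 393.7 kN; take 393.7 kN (rupture).
Tension yield (gross): A_g = 132×6 = 792 mm². φR_n = 0.90 × 345 × 792 = 245.9 kN.
Governing: min(404.1, 393.7, 245.9) = 245.9 kN → gross-section yield.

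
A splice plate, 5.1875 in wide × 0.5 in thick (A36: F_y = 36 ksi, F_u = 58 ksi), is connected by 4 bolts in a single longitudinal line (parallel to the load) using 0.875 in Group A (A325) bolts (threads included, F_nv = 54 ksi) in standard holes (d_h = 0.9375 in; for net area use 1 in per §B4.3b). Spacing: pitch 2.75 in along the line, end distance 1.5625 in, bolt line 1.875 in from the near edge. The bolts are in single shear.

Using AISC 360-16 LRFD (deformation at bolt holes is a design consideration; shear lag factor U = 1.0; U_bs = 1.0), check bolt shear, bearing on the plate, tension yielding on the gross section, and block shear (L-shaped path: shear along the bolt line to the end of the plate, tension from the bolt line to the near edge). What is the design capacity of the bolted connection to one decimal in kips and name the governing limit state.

Bolt shear: A_b = π(0.875)²/4 = 0.60132 in². φR_n = 0.75 × 54 × 0.60132 × 4 × 1 = 97.4 kips.
Bearing (0.5 in plate, F_u = 58 ksi): end bolts L_c = 1.5625 − 0.9375/2 = 1.09375, R_n = min(1.2×1.09375×0.5×58, 2.4×0.875×0.5×58) = 38.063 kips/bolt; interior L_c = 2.75 − 0.9375 = 1.8125, R_n = 60.9 kips/bolt. φR_n = 0.75 × (1×38.063 + 3×60.9) = 165.6 kips.
Tension yield (gross): A_g = 5.1875×0.5 = 2.5938 in². φR_n = 0.90 × 36 × 2.5938 = 84.0 kips.
Block shear: shear path 1×[1.5625+3×2.75] = 1×9.8125 in, A_gv = 4.9063, A_nv = 1×(9.8125 − 3.5×1)×0.5 = 3.1563 in²; tension to near edge: (1.875 − 0.5×1)×0.5 = 0.6875 in². R_n = min(0.6×58×3.1563, 0.6×36×4.9063) + 1.0×58×0.6875 = min(109.84, 105.98) + 39.875 = 145.86 kips. φR_n = 0.75 × 145.86 = 109.4 kips.
Governing: min(97.4, 165.6, 84.0, 109.4) = 84.0 kips → gross-section yield.

84.0 kips (gross-section yield governs)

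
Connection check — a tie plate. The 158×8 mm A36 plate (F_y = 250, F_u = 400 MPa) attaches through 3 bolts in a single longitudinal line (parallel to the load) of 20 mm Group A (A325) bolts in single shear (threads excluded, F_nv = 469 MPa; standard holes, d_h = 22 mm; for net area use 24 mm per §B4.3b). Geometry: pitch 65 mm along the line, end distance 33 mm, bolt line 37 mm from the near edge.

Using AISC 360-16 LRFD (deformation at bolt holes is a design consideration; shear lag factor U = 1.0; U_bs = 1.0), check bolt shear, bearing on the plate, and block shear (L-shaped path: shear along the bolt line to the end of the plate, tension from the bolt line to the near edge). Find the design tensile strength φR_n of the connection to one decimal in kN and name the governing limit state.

Bolt shear: A_b = π(20)²/4 = 314.16 mm². φR_n = 0.75 × 469 × 314.16 × 3 × 1 = 331.5 kN.
Bearing (8 mm plate, F_u = 400 MPa): end bolts L_c = 33 − 22/2 = 22, R_n = min(1.2×22×8×400, 2.4×20×8×400) = 84.48 kN/bolt; interior L_c = 65 − 22 = 43, R_n = 153.6 kN/bolt. φR_n = 0.75 × (1×84.48 + 2×153.6) = 293.8 kN.
Block shear: shear path 1×[33+2×65] = 1×163 mm, A_gv = 1304, A_nv = 1×(163 − 2.5×24)×8 = 824 mm²; tension to near edge: (37 − 0.5×24)×8 = 200 mm². R_n = min(0.6×400×824, 0.6×250×1304) + 1.0×400×200 = min(197.76, 195.6) + 80 = 275.6 kN. φR_n = 0.75 × 275.6 = 206.7 kN.
Governing: min(331.5, 293.8, 206.7) = 206.7 kN → block shear.

206.7 kN (block shear governs)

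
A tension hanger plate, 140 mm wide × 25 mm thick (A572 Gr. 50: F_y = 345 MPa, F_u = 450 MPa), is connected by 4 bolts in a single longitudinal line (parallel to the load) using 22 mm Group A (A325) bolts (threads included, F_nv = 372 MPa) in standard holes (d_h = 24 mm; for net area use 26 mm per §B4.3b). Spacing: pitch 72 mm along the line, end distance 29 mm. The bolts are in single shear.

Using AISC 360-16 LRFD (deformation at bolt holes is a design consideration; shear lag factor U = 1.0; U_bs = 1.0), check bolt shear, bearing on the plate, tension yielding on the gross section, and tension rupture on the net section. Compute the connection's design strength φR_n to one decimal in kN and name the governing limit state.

Bolt shear: A_b = π(22)²/4 = 380.13 mm². φR_n = 0.75 × 372 × 380.13 × 4 × 1 = 424.2 kN.
Bearing (25 mm plate, F_u = 450 MPa): end bolts L_c = 29 − 24/2 = 17, R_n = min(1.2×17×25×450, 2.4×22×25×450) = 229.5 kN/bolt; interior L_c = 72 − 24 = 48, R_n = 594 kN/bolt. φR_n = 0.75 × (1×229.5 + 3×594) = 1508.6 kN.
Tension yield (gross): A_g = 140×25 = 3500 mm². φR_n = 0.90 × 345 × 3500 = 1086.8 kN.
Tension rupture (net): A_n = (140 − 1×26)×25 = 2850 mm² (U = 1.0, A_e = A_n). φR_n = 0.75 × 450 × 2850 = 961.9 kN.
Governing: min(424.2, 1508.6, 1086.8, 961.9) = 424.2 kN → bolt shear.

424.2 kN (bolt shear governs)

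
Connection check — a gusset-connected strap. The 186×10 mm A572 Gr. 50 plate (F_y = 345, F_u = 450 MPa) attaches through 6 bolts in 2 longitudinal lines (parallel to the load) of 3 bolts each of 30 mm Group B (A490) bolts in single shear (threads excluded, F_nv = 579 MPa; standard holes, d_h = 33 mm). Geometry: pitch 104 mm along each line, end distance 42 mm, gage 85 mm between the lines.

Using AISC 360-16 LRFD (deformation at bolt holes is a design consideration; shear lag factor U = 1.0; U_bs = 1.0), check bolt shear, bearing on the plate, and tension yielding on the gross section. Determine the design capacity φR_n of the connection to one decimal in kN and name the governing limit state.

577.5 kN (gross-section yield governs)

Bolt shear: A_b = π(30)²/4 = 706.86 mm². φR_n = 0.75 × 579 × 706.86 × 6 × 1 = 1841.7 kN.
Bearing (10 mm plate, F_u = 450 MPa): end bolts L_c = 42 − 33/2 = 25.5, R_n = min(1.2×25.5×10×450, 2.4×30×10×450) = 137.7 kN/bolt; interior L_c = 104 − 33 = 71, R_n = 324 kN/bolt. φR_n = 0.75 × (2×137.7 + 4×324) = 1178.6 kN.
Tension yield (gross): A_g = 186×10 = 1860 mm². φR_n = 0.90 × 345 × 1860 = 577.5 kN.
Governing: min(1841.7, 1178.6, 577.5) = 577.5 kN → gross-section yield.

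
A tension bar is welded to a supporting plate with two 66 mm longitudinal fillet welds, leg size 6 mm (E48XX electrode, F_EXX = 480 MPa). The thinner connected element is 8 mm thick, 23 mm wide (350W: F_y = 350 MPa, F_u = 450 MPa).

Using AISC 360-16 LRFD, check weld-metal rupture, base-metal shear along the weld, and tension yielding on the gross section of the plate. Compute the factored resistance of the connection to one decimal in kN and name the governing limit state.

Weld metal: throat = 0.707×6 = 4.242 mm, L = 2×66 = 132 mm. φR_n = 0.75 × 0.6 × 480 × 4.242 × 132 = 120.9 kN.
Base metal shear (8 mm plate): yield φR_n = 1.0×0.6×350×8×132 = 221.8 kN; rupture φR_n = 0.75×0.6×450×8×132 = 213.8 kN; take 213.8 kN (rupture).
Tension yield (gross): A_g = 23×8 = 184 mm². φR_n = 0.90 × 350 × 184 = 58.0 kN.
Governing: min(120.9, 213.8, 58.0) = 58.0 kN → gross-section yield.

58.0 kN (gross-section yield governs)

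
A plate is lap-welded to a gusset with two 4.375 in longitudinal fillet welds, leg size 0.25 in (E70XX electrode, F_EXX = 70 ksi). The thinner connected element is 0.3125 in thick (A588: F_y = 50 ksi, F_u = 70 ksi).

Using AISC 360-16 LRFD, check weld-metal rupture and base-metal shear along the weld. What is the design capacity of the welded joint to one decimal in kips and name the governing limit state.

48.7 kips (weld metal governs)

Weld metal: throat = 0.707×0.25 = 0.17675 in, L = 2×4.375 = 8.75 in. φR_n = 0.75 × 0.6 × 70 × 0.17675 × 8.75 = 48.7 kips.
Base metal shear (0.3125 in plate): yield φR_n = 1.0×0.6×50×0.3125×8.75 = 82.0 kips; rupture φR_n = 0.75×0.6×70×0.3125×8.75 = 86.1 kips; take 82.0 kips (yield).
Governing: min(48.7, 82.0) = 48.7 kips → weld metal.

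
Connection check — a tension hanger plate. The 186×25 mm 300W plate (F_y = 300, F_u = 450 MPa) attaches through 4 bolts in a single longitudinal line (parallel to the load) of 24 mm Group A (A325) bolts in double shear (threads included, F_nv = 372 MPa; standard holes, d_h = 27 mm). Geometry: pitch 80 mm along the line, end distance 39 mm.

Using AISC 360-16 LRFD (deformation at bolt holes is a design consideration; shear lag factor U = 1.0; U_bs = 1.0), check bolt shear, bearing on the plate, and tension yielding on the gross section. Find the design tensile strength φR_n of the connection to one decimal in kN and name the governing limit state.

1009.7 kN (bolt shear governs)

Bolt shear: A_b = π(24)²/4 = 452.39 mm². φR_n = 0.75 × 372 × 452.39 × 4 × 2 = 1009.7 kN.
Bearing (25 mm plate, F_u = 450 MPa): end bolts L_c = 39 − 27/2 = 25.5, R_n = min(1.2×25.5×25×450, 2.4×24×25×450) = 344.25 kN/bolt; interior L_c = 80 − 27 = 53, R_n = 648 kN/bolt. φR_n = 0.75 × (1×344.25 + 3×648) = 1716.2 kN.
Tension yield (gross): A_g = 186×25 = 4650 mm². φR_n = 0.90 × 300 × 4650 = 1255.5 kN.
Governing: min(1009.7, 1716.2, 1255.5) = 1009.7 kN → bolt shear.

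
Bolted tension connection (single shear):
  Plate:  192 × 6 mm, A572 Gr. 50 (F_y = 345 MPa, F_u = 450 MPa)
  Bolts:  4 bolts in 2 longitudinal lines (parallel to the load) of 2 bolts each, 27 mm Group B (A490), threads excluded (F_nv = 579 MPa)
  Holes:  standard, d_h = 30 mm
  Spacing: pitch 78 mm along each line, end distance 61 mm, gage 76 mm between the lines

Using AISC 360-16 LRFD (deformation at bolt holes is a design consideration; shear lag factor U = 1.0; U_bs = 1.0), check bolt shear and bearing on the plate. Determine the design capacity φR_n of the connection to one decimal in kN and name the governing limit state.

456.8 kN (bearing governs)

Bolt shear: A_b = π(27)²/4 = 572.56 mm². φR_n = 0.75 × 579 × 572.56 × 4 × 1 = 994.5 kN.
Bearing (6 mm plate, F_u = 450 MPa): end bolts L_c = 61 − 30/2 = 46, R_n = min(1.2×46×6×450, 2.4×27×6×450) = 149.04 kN/bolt; interior L_c = 78 − 30 = 48, R_n = 155.52 kN/bolt. φR_n = 0.75 × (2×149.04 + 2×155.52) = 456.8 kN.
Governing: min(994.5, 456.8) = 456.8 kN → bearing.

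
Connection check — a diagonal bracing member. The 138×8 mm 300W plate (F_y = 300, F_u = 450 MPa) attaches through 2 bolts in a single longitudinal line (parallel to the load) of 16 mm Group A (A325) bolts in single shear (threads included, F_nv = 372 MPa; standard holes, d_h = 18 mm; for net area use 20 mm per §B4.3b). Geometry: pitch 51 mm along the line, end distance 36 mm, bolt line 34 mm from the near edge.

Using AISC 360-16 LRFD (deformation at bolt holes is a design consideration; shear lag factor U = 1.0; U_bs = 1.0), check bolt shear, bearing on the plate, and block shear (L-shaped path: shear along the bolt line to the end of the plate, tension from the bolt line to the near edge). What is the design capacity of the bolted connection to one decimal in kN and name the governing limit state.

Bolt shear: A_b = π(16)²/4 = 201.06 mm². φR_n = 0.75 × 372 × 201.06 × 2 × 1 = 112.2 kN.
Bearing (8 mm plate, F_u = 450 MPa): end bolts L_c = 36 − 18/2 = 27, R_n = min(1.2×27×8×450, 2.4×16×8×450) = 116.64 kN/bolt; interior L_c = 51 − 18 = 33, R_n = 138.24 kN/bolt. φR_n = 0.75 × (1×116.64 + 1×138.24) = 191.2 kN.
Block shear: shear path 1×[36+1×51] = 1×87 mm, A_gv = 696, A_nv = 1×(87 − 1.5×20)×8 = 456 mm²; tension to near edge: (34 − 0.5×20)×8 = 192 mm². R_n = min(0.6×450×456, 0.6×300×696) + 1.0×450×192 = min(123.12, 125.28) + 86.4 = 209.52 kN. φR_n = 0.75 × 209.52 = 157.1 kN.
Governing: min(112.2, 191.2, 157.1) = 112.2 kN → bolt shear.

112.2 kN (bolt shear governs)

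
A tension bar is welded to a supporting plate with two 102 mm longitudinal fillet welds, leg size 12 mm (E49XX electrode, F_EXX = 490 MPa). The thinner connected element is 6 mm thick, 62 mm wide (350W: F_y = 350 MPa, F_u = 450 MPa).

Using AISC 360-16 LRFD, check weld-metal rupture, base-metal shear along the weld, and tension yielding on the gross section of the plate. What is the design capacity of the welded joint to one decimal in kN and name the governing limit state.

117.2 kN (gross-section yield governs)

Weld metal: throat = 0.707×12 = 8.484 mm, L = 2×102 = 204 mm. φR_n = 0.75 × 0.6 × 490 × 8.484 × 204 = 381.6 kN.
Base metal shear (6 mm plate): yield φR_n = 1.0×0.6×350×6×204 = 257.0 kN; rupture φR_n = 0.75×0.6×450×6×204 = 247.9 kN; take 247.9 kN (rupture).
Tension yield (gross): A_g = 62×6 = 372 mm². φR_n = 0.90 × 350 × 372 = 117.2 kN.
Governing: min(381.6, 247.9, 117.2) = 117.2 kN → gross-section yield.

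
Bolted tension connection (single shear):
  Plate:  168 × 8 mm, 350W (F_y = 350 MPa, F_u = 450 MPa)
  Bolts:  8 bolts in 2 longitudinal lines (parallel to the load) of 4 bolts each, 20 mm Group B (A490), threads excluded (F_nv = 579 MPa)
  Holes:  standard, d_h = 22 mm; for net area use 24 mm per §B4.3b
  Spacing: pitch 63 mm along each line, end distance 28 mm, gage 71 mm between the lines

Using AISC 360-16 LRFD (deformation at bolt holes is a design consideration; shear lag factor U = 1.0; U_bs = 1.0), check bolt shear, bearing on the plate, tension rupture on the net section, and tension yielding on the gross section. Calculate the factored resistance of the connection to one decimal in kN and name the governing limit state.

324.0 kN (net-section rupture governs)

Bolt shear: A_b = π(20)²/4 = 314.16 mm². φR_n = 0.75 × 579 × 314.16 × 8 × 1 = 1091.4 kN.
Bearing (8 mm plate, F_u = 450 MPa): end bolts L_c = 28 − 22/2 = 17, R_n = min(1.2×17×8×450, 2.4×20×8×450) = 73.44 kN/bolt; interior L_c = 63 − 22 = 41, R_n = 172.8 kN/bolt. φR_n = 0.75 × (2×73.44 + 6×172.8) = 887.8 kN.
Tension rupture (net): A_n = (168 − 2×24)×8 = 960 mm² (U = 1.0, A_e = A_n). φR_n = 0.75 × 450 × 960 = 324.0 kN.
Tension yield (gross): A_g = 168×8 = 1344 mm². φR_n = 0.90 × 350 × 1344 = 423.4 kN.
Governing: min(1091.4, 887.8, 324.0, 423.4) = 324.0 kN → net-section rupture.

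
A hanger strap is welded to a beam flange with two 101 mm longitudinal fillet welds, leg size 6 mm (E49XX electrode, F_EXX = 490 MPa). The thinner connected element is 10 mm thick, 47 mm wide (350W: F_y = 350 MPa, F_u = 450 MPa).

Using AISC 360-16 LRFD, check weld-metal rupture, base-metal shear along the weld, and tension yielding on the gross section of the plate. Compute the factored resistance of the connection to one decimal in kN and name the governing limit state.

148.1 kN (gross-section yield governs)

Weld metal: throat = 0.707×6 = 4.242 mm, L = 2×101 = 202 mm. φR_n = 0.75 × 0.6 × 490 × 4.242 × 202 = 188.9 kN.
Base metal shear (10 mm plate): yield φR_n = 1.0×0.6×350×10×202 = 424.2 kN; rupture φR_n = 0.75×0.6×450×10×202 = 409.1 kN; take 409.1 kN (rupture).
Tension yield (gross): A_g = 47×10 = 470 mm². φR_n = 0.90 × 350 × 470 = 148.1 kN.
Governing: min(188.9, 409.1, 148.1) = 148.1 kN → gross-section yield.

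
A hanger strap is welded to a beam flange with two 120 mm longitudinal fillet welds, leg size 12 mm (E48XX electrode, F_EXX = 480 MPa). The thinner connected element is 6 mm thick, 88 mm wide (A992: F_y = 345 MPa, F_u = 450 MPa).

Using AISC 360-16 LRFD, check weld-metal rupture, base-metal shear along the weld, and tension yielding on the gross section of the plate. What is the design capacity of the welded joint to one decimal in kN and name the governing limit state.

Weld metal: throat = 0.707×12 = 8.484 mm, L = 2×120 = 240 mm. φR_n = 0.75 × 0.6 × 480 × 8.484 × 240 = 439.8 kN.
Base metal shear (6 mm plate): yield φR_n = 1.0×0.6×345×6×240 = 298.1 kN; rupture φR_n = 0.75×0.6×450×6×240 = 291.6 kN; take 291.6 kN (rupture).
Tension yield (gross): A_g = 88×6 = 528 mm². φR_n = 0.90 × 345 × 528 = 163.9 kN.
Governing: min(439.8, 291.6, 163.9) = 163.9 kN → gross-section yield.

163.9 kN (gross-section yield governs)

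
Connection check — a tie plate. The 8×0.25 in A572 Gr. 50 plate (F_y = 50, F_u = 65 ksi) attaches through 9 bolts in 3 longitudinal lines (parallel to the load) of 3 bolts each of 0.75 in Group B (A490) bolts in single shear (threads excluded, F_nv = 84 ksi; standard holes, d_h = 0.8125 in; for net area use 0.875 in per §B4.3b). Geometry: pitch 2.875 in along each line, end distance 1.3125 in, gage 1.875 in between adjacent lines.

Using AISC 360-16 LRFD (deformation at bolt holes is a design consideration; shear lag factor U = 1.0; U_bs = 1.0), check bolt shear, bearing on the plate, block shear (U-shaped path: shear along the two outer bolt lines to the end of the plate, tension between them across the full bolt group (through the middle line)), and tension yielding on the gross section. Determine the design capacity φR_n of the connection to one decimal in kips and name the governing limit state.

90.0 kips (gross-section yield governs)

Bolt shear: A_b = π(0.75)²/4 = 0.44179 in². φR_n = 0.75 × 84 × 0.44179 × 9 × 1 = 250.5 kips.
Bearing (0.25 in plate, F_u = 65 ksi): end bolts L_c = 1.3125 − 0.8125/2 = 0.90625, R_n = min(1.2×0.90625×0.25×65, 2.4×0.75×0.25×65) = 17.672 kips/bolt; interior L_c = 2.875 − 0.8125 = 2.0625, R_n = 29.25 kips/bolt. φR_n = 0.75 × (3×17.672 + 6×29.25) = 171.4 kips.
Block shear: shear path 2×[1.3125+2×2.875] = 2×7.0625 in, A_gv = 3.5313, A_nv = 2×(7.0625 − 2.5×0.875)×0.25 = 2.4375 in²; tension across gage: (3.75 − 2×0.875)×0.25 = 0.5 in². R_n = min(0.6×65×2.4375, 0.6×50×3.5313) + 1.0×65×0.5 = min(95.063, 105.94) + 32.5 = 127.56 kips. φR_n = 0.75 × 127.56 = 95.7 kips.
Tension yield (gross): A_g = 8×0.25 = 2 in². φR_n = 0.90 × 50 × 2 = 90.0 kips.
Governing: min(250.5, 171.4, 95.7, 90.0) = 90.0 kips → gross-section yield.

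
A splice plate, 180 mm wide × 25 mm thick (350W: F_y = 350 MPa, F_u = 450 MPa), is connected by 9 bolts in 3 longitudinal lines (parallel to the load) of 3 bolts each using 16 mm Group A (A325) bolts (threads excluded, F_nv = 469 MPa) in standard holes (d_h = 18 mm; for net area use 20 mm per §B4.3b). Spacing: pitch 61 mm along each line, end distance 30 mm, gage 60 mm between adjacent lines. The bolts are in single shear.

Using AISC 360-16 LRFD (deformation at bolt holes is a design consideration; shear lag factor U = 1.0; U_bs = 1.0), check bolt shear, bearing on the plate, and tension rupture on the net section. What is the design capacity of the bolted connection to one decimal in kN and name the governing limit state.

Bolt shear: A_b = π(16)²/4 = 201.06 mm². φR_n = 0.75 × 469 × 201.06 × 9 × 1 = 636.5 kN.
Bearing (25 mm plate, F_u = 450 MPa): end bolts L_c = 30 − 18/2 = 21, R_n = min(1.2×21×25×450, 2.4×16×25×450) = 283.5 kN/bolt; interior L_c = 61 − 18 = 43, R_n = 432 kN/bolt. φR_n = 0.75 × (3×283.5 + 6×432) = 2581.9 kN.
Tension rupture (net): A_n = (180 − 3×20)×25 = 3000 mm² (U = 1.0, A_e = A_n). φR_n = 0.75 × 450 × 3000 = 1012.5 kN.
Governing: min(636.5, 2581.9, 1012.5) = 636.5 kN → bolt shear.

636.5 kN (bolt shear governs)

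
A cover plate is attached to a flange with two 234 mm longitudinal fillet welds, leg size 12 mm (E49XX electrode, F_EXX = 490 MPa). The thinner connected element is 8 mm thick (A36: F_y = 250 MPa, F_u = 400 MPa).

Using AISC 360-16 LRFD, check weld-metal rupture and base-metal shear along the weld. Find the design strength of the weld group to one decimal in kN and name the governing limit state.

561.6 kN (base-metal shear governs)

Weld metal: throat = 0.707×12 = 8.484 mm, L = 2×234 = 468 mm. φR_n = 0.75 × 0.6 × 490 × 8.484 × 468 = 875.5 kN.
Base metal shear (8 mm plate): yield φR_n = 1.0×0.6×250×8×468 = 561.6 kN; rupture φR_n = 0.75×0.6×400×8×468 = 673.9 kN; take 561.6 kN (yield).
Governing: min(875.5, 561.6) = 561.6 kN → base-metal shear.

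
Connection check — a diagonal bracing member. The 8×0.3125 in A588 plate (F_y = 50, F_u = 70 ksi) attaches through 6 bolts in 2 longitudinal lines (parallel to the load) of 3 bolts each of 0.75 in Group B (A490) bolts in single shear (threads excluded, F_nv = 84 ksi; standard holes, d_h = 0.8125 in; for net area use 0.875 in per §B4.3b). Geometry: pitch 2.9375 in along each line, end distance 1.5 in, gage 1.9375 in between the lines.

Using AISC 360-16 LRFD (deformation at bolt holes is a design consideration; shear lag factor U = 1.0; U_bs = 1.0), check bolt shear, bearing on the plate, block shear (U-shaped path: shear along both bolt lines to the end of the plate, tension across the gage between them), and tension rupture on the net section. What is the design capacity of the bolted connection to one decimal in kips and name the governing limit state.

Bolt shear: A_b = π(0.75)²/4 = 0.44179 in². φR_n = 0.75 × 84 × 0.44179 × 6 × 1 = 167.0 kips.
Bearing (0.3125 in plate, F_u = 70 ksi): end bolts L_c = 1.5 − 0.8125/2 = 1.09375, R_n = min(1.2×1.09375×0.3125×70, 2.4×0.75×0.3125×70) = 28.711 kips/bolt; interior L_c = 2.9375 − 0.8125 = 2.125, R_n = 39.375 kips/bolt. φR_n = 0.75 × (2×28.711 + 4×39.375) = 161.2 kips.
Block shear: shear path 2×[1.5+2×2.9375] = 2×7.375 in, A_gv = 4.6094, A_nv = 2×(7.375 − 2.5×0.875)×0.3125 = 3.2422 in²; tension across gage: (1.9375 − 1×0.875)×0.3125 = 0.33203 in². R_n = min(0.6×70×3.2422, 0.6×50×4.6094) + 1.0×70×0.33203 = min(136.17, 138.28) + 23.242 = 159.41 kips. φR_n = 0.75 × 159.41 = 119.6 kips.
Tension rupture (net): A_n = (8 − 2×0.875)×0.3125 = 1.9531 in² (U = 1.0, A_e = A_n). φR_n = 0.75 × 70 × 1.9531 = 102.5 kips.
Governing: min(167.0, 161.2, 119.6, 102.5) = 102.5 kips → net-section rupture.

102.5 kips (net-section rupture governs)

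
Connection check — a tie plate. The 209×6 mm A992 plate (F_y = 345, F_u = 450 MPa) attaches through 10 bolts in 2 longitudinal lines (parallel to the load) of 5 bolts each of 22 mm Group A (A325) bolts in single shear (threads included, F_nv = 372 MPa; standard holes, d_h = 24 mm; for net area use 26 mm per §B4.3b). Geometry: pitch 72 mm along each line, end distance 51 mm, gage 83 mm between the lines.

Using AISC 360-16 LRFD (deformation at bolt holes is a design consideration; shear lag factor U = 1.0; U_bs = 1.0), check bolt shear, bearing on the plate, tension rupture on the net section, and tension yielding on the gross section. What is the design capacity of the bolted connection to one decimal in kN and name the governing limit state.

317.9 kN (net-section rupture governs)

Bolt shear: A_b = π(22)²/4 = 380.13 mm². φR_n = 0.75 × 372 × 380.13 × 10 × 1 = 1060.6 kN.
Bearing (6 mm plate, F_u = 450 MPa): end bolts L_c = 51 − 24/2 = 39, R_n = min(1.2×39×6×450, 2.4×22×6×450) = 126.36 kN/bolt; interior L_c = 72 − 24 = 48, R_n = 142.56 kN/bolt. φR_n = 0.75 × (2×126.36 + 8×142.56) = 1044.9 kN.
Tension rupture (net): A_n = (209 − 2×26)×6 = 942 mm² (U = 1.0, A_e = A_n). φR_n = 0.75 × 450 × 942 = 317.9 kN.
Tension yield (gross): A_g = 209×6 = 1254 mm². φR_n = 0.90 × 345 × 1254 = 389.4 kN.
Governing: min(1060.6, 1044.9, 317.9, 389.4) = 317.9 kN → net-section rupture.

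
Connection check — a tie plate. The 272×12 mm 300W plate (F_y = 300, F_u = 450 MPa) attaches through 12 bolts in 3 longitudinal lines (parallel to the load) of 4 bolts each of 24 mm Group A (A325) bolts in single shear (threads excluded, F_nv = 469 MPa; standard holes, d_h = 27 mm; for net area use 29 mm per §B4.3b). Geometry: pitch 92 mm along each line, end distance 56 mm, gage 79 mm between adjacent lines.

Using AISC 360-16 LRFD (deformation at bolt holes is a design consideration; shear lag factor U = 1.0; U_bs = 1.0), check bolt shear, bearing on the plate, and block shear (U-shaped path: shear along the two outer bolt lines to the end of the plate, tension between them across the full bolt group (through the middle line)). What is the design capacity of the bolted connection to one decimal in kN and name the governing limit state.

Bolt shear: A_b = π(24)²/4 = 452.39 mm². φR_n = 0.75 × 469 × 452.39 × 12 × 1 = 1909.5 kN.
Bearing (12 mm plate, F_u = 450 MPa): end bolts L_c = 56 − 27/2 = 42.5, R_n = min(1.2×42.5×12×450, 2.4×24×12×450) = 275.4 kN/bolt; interior L_c = 92 − 27 = 65, R_n = 311.04 kN/bolt. φR_n = 0.75 × (3×275.4 + 9×311.04) = 2719.2 kN.
Block shear: shear path 2×[56+3×92] = 2×332 mm, A_gv = 7968, A_nv = 2×(332 − 3.5×29)×12 = 5532 mm²; tension across gage: (158 − 2×29)×12 = 1200 mm². R_n = min(0.6×450×5532, 0.6×300×7968) + 1.0×450×1200 = min(1493.6, 1434.2) + 540 = 1974.2 kN. φR_n = 0.75 × 1974.2 = 1480.7 kN.
Governing: min(1909.5, 2719.2, 1480.7) = 1480.7 kN → block shear.

1480.7 kN (block shear governs)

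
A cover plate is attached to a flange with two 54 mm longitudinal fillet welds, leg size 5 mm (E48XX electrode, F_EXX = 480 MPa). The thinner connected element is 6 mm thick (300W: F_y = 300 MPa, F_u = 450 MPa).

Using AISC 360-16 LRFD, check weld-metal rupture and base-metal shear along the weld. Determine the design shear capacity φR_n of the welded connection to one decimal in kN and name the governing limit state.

82.5 kN (weld metal governs)

Weld metal: throat = 0.707×5 = 3.535 mm, L = 2×54 = 108 mm. φR_n = 0.75 × 0.6 × 480 × 3.535 × 108 = 82.5 kN.
Base metal shear (6 mm plate): yield φR_n = 1.0×0.6×300×6×108 = 116.6 kN; rupture φR_n = 0.75×0.6×450×6×108 = 131.2 kN; take 116.6 kN (yield).
Governing: min(82.5, 116.6) = 82.5 kN → weld metal.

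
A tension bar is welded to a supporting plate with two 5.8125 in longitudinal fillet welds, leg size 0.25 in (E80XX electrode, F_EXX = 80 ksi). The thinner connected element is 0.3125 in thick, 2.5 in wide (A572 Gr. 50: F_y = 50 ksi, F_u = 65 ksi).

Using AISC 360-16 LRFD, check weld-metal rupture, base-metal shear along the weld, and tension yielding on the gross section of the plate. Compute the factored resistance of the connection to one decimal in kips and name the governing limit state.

Weld metal: throat = 0.707×0.25 = 0.17675 in, L = 2×5.8125 = 11.625 in. φR_n = 0.75 × 0.6 × 80 × 0.17675 × 11.625 = 74.0 kips.
Base metal shear (0.3125 in plate): yield φR_n = 1.0×0.6×50×0.3125×11.625 = 109.0 kips; rupture φR_n = 0.75×0.6×65×0.3125×11.625 = 106.3 kips; take 106.3 kips (rupture).
Tension yield (gross): A_g = 2.5×0.3125 = 0.78125 in². φR_n = 0.90 × 50 × 0.78125 = 35.2 kips.
Governing: min(74.0, 106.3, 35.2) = 35.2 kips → gross-section yield.

35.2 kips (gross-section yield governs)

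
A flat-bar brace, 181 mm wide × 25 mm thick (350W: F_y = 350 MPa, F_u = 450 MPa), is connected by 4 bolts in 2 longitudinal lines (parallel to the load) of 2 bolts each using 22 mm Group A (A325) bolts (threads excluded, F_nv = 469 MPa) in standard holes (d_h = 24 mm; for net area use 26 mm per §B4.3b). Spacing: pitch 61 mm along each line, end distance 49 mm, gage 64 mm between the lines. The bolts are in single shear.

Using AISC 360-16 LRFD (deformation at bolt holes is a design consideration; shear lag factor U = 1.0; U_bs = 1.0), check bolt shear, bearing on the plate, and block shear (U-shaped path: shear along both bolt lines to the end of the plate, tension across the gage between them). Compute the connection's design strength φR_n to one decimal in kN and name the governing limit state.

Bolt shear: A_b = π(22)²/4 = 380.13 mm². φR_n = 0.75 × 469 × 380.13 × 4 × 1 = 534.8 kN.
Bearing (25 mm plate, F_u = 450 MPa): end bolts L_c = 49 − 24/2 = 37, R_n = min(1.2×37×25×450, 2.4×22×25×450) = 499.5 kN/bolt; interior L_c = 61 − 24 = 37, R_n = 499.5 kN/bolt. φR_n = 0.75 × (2×499.5 + 2×499.5) = 1498.5 kN.
Block shear: shear path 2×[49+1×61] = 2×110 mm, A_gv = 5500, A_nv = 2×(110 − 1.5×26)×25 = 3550 mm²; tension across gage: (64 − 1×26)×25 = 950 mm². R_n = min(0.6×450×3550, 0.6×350×5500) + 1.0×450×950 = min(958.5, 1155) + 427.5 = 1386 kN. φR_n = 0.75 × 1386 = 1039.5 kN.
Governing: min(534.8, 1498.5, 1039.5) = 534.8 kN → bolt shear.

534.8 kN (bolt shear governs)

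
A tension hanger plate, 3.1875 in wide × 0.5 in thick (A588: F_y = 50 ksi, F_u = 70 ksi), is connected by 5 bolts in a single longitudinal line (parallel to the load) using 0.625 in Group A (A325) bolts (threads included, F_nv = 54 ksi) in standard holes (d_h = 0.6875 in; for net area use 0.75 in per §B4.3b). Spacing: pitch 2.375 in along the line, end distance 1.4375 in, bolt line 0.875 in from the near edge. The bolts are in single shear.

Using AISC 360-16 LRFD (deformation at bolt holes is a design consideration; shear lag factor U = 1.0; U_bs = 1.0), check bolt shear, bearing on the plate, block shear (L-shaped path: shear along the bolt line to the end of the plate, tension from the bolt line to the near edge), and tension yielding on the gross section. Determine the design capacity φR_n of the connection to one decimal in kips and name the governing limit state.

62.1 kips (bolt shear governs)

Bolt shear: A_b = π(0.625)²/4 = 0.3068 in². φR_n = 0.75 × 54 × 0.3068 × 5 × 1 = 62.1 kips.
Bearing (0.5 in plate, F_u = 70 ksi): end bolts L_c = 1.4375 − 0.6875/2 = 1.09375, R_n = min(1.2×1.09375×0.5×70, 2.4×0.625×0.5×70) = 45.938 kips/bolt; interior L_c = 2.375 − 0.6875 = 1.6875, R_n = 52.5 kips/bolt. φR_n = 0.75 × (1×45.938 + 4×52.5) = 192.0 kips.
Block shear: shear path 1×[1.4375+4×2.375] = 1×10.9375 in, A_gv = 5.4688, A_nv = 1×(10.9375 − 4.5×0.75)×0.5 = 3.7813 in²; tension to near edge: (0.875 − 0.5×0.75)×0.5 = 0.25 in². R_n = min(0.6×70×3.7813, 0.6×50×5.4688) + 1.0×70×0.25 = min(158.81, 164.06) + 17.5 = 176.31 kips. φR_n = 0.75 × 176.31 = 132.2 kips.
Tension yield (gross): A_g = 3.1875×0.5 = 1.5938 in². φR_n = 0.90 × 50 × 1.5938 = 71.7 kips.
Governing: min(62.1, 192.0, 132.2, 71.7) = 62.1 kips → bolt shear.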